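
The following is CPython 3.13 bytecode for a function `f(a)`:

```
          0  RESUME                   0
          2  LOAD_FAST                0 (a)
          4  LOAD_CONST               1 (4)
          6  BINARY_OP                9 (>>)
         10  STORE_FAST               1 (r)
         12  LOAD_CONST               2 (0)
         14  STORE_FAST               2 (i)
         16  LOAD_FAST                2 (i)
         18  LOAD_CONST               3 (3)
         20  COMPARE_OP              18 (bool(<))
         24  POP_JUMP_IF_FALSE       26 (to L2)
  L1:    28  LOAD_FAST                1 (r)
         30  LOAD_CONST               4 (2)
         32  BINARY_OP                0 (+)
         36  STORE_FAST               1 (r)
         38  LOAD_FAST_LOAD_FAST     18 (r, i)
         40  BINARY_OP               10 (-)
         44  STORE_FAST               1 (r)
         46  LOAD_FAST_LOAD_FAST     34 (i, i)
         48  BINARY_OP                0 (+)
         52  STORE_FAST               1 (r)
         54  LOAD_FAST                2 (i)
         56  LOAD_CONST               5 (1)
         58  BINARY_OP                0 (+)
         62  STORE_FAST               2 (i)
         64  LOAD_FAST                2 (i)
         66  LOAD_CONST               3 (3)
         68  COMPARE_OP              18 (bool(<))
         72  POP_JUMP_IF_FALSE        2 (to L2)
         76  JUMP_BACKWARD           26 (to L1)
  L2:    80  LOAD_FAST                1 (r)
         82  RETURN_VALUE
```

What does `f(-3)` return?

LOAD_FAST a → push -3. Stack: [-3]
LOAD_CONST → push 4. Stack: [-3, 4]
BINARY_OP >> → -3 >> 4 = -1. Stack: [-1]
STORE_FAST r → r=-1. Stack: []
LOAD_CONST → push 0. Stack: [0]
STORE_FAST i → i=0. Stack: []
LOAD_FAST i → push 0. Stack: [0]
LOAD_CONST → push 3. Stack: [0, 3]
COMPARE_OP bool(<) → 0 vs 3 = True. Stack: [True]
POP_JUMP_IF_FALSE → pop True; no jump. Stack: []
LOAD_FAST r → push -1. Stack: [-1]
LOAD_CONST → push 2. Stack: [-1, 2]
BINARY_OP + → -1 + 2 = 1. Stack: [1]
STORE_FAST r → r=1. Stack: []
LOAD_FAST_LOAD_FAST r,i → push 1,0. Stack: [1, 0]
BINARY_OP - → 1 - 0 = 1. Stack: [1]
STORE_FAST r → r=1. Stack: []
LOAD_FAST_LOAD_FAST i,i → push 0,0. Stack: [0, 0]
BINARY_OP + → 0 + 0 = 0. Stack: [0]
STORE_FAST r → r=0. Stack: []
LOAD_FAST i → push 0. Stack: [0]
LOAD_CONST → push 1. Stack: [0, 1]
BINARY_OP + → 0 + 1 = 1. Stack: [1]
STORE_FAST i → i=1. Stack: []
LOAD_FAST i → push 1. Stack: [1]
LOAD_CONST → push 3. Stack: [1, 3]
COMPARE_OP bool(<) → 1 vs 3 = True. Stack: [True]
POP_JUMP_IF_FALSE → pop True; no jump. Stack: []
LOAD_FAST r → push 0. Stack: [0]
LOAD_CONST → push 2. Stack: [0, 2]
BINARY_OP + → 0 + 2 = 2. Stack: [2]
STORE_FAST r → r=2. Stack: []
LOAD_FAST_LOAD_FAST r,i → push 2,1. Stack: [2, 1]
BINARY_OP - → 2 - 1 = 1. Stack: [1]
STORE_FAST r → r=1. Stack: []
LOAD_FAST_LOAD_FAST i,i → push 1,1. Stack: [1, 1]
BINARY_OP + → 1 + 1 = 2. Stack: [2]
STORE_FAST r → r=2. Stack: []
LOAD_FAST i → push 1. Stack: [1]
LOAD_CONST → push 1. Stack: [1, 1]
BINARY_OP + → 1 + 1 = 2. Stack: [2]
STORE_FAST i → i=2. Stack: []
LOAD_FAST i → push 2. Stack: [2]
LOAD_CONST → push 3. Stack: [2, 3]
COMPARE_OP bool(<) → 2 vs 3 = True. Stack: [True]
POP_JUMP_IF_FALSE → pop True; no jump. Stack: []
LOAD_FAST r → push 2. Stack: [2]
LOAD_CONST → push 2. Stack: [2, 2]
BINARY_OP + → 2 + 2 = 4. Stack: [4]
STORE_FAST r → r=4. Stack: []
LOAD_FAST_LOAD_FAST r,i → push 4,2. Stack: [4, 2]
BINARY_OP - → 4 - 2 = 2. Stack: [2]
STORE_FAST r → r=2. Stack: []
LOAD_FAST_LOAD_FAST i,i → push 2,2. Stack: [2, 2]
BINARY_OP + → 2 + 2 = 4. Stack: [4]
STORE_FAST r → r=4. Stack: []
LOAD_FAST i → push 2. Stack: [2]
LOAD_CONST → push 1. Stack: [2, 1]
BINARY_OP + → 2 + 1 = 3. Stack: [3]
STORE_FAST i → i=3. Stack: []
LOAD_FAST i → push 3. Stack: [3]
LOAD_CONST → push 3. Stack: [3, 3]
COMPARE_OP bool(<) → 3 vs 3 = False. Stack: [False]
POP_JUMP_IF_FALSE → pop False; jump. Stack: []
LOAD_FAST r → push 4. Stack: [4]
RETURN_VALUE → return 4.

4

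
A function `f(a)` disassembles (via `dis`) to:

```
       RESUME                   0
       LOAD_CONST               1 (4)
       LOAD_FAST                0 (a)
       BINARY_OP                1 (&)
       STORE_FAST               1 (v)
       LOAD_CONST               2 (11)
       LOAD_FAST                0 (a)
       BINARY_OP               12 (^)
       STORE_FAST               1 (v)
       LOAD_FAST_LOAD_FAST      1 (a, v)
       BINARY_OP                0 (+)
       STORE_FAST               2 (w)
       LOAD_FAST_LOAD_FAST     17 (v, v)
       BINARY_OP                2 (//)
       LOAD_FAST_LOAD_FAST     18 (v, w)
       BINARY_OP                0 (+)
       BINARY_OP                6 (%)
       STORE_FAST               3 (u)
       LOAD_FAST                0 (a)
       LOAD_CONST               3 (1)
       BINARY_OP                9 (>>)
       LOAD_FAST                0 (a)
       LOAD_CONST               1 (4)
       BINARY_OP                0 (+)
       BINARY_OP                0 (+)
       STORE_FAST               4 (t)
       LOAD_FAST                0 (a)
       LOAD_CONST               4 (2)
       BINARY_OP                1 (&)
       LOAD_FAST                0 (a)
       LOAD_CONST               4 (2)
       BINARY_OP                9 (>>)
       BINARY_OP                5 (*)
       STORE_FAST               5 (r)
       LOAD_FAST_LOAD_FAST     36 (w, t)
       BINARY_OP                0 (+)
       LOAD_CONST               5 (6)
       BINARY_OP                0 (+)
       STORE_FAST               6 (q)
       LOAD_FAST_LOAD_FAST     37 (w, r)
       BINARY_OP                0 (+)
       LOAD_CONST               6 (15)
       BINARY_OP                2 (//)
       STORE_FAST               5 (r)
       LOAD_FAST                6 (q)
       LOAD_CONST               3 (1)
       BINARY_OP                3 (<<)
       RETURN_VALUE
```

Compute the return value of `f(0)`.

LOAD_CONST → push 4. Stack: [4]
LOAD_FAST a → push 0. Stack: [4, 0]
BINARY_OP & → 4 & 0 = 0. Stack: [0]
STORE_FAST v → v=0. Stack: []
LOAD_CONST → push 11. Stack: [11]
LOAD_FAST a → push 0. Stack: [11, 0]
BINARY_OP ^ → 11 ^ 0 = 11. Stack: [11]
STORE_FAST v → v=11. Stack: []
LOAD_FAST_LOAD_FAST a,v → push 0,11. Stack: [0, 11]
BINARY_OP + → 0 + 11 = 11. Stack: [11]
STORE_FAST w → w=11. Stack: []
LOAD_FAST_LOAD_FAST v,v → push 11,11. Stack: [11, 11]
BINARY_OP // → 11 // 11 = 1. Stack: [1]
LOAD_FAST_LOAD_FAST v,w → push 11,11. Stack: [1, 11, 11]
BINARY_OP + → 11 + 11 = 22. Stack: [1, 22]
BINARY_OP % → 1 % 22 = 1. Stack: [1]
STORE_FAST u → u=1. Stack: []
LOAD_FAST a → push 0. Stack: [0]
LOAD_CONST → push 1. Stack: [0, 1]
BINARY_OP >> → 0 >> 1 = 0. Stack: [0]
LOAD_FAST a → push 0. Stack: [0, 0]
LOAD_CONST → push 4. Stack: [0, 0, 4]
BINARY_OP + → 0 + 4 = 4. Stack: [0, 4]
BINARY_OP + → 0 + 4 = 4. Stack: [4]
STORE_FAST t → t=4. Stack: []
LOAD_FAST a → push 0. Stack: [0]
LOAD_CONST → push 2. Stack: [0, 2]
BINARY_OP & → 0 & 2 = 0. Stack: [0]
LOAD_FAST a → push 0. Stack: [0, 0]
LOAD_CONST → push 2. Stack: [0, 0, 2]
BINARY_OP >> → 0 >> 2 = 0. Stack: [0, 0]
BINARY_OP * → 0 * 0 = 0. Stack: [0]
STORE_FAST r → r=0. Stack: []
LOAD_FAST_LOAD_FAST w,t → push 11,4. Stack: [11, 4]
BINARY_OP + → 11 + 4 = 15. Stack: [15]
LOAD_CONST → push 6. Stack: [15, 6]
BINARY_OP + → 15 + 6 = 21. Stack: [21]
STORE_FAST q → q=21. Stack: []
LOAD_FAST_LOAD_FAST w,r → push 11,0. Stack: [11, 0]
BINARY_OP + → 11 + 0 = 11. Stack: [11]
LOAD_CONST → push 15. Stack: [11, 15]
BINARY_OP // → 11 // 15 = 0. Stack: [0]
STORE_FAST r → r=0. Stack: []
LOAD_FAST q → push 21. Stack: [21]
LOAD_CONST → push 1. Stack: [21, 1]
BINARY_OP << → 21 << 1 = 42. Stack: [42]
RETURN_VALUE → return 42.

42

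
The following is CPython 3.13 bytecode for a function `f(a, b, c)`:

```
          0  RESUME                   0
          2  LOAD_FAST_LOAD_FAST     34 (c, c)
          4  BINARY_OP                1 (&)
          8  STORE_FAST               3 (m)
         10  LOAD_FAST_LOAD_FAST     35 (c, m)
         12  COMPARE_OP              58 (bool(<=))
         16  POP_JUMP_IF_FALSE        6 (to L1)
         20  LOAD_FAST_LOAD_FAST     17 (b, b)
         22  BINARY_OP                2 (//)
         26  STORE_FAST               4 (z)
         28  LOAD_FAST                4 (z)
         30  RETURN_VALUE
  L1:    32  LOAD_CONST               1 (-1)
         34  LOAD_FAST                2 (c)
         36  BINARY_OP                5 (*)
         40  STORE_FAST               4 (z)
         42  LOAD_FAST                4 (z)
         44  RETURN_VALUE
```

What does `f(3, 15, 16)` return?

LOAD_FAST_LOAD_FAST c,c → push 16,16. Stack: [16, 16]
BINARY_OP & → 16 & 16 = 16. Stack: [16]
STORE_FAST m → m=16. Stack: []
LOAD_FAST_LOAD_FAST c,m → push 16,16. Stack: [16, 16]
COMPARE_OP bool(<=) → 16 vs 16 = True. Stack: [True]
POP_JUMP_IF_FALSE → pop True; no jump. Stack: []
LOAD_FAST_LOAD_FAST b,b → push 15,15. Stack: [15, 15]
BINARY_OP // → 15 // 15 = 1. Stack: [1]
STORE_FAST z → z=1. Stack: []
LOAD_FAST z → push 1. Stack: [1]
RETURN_VALUE → return 1.

1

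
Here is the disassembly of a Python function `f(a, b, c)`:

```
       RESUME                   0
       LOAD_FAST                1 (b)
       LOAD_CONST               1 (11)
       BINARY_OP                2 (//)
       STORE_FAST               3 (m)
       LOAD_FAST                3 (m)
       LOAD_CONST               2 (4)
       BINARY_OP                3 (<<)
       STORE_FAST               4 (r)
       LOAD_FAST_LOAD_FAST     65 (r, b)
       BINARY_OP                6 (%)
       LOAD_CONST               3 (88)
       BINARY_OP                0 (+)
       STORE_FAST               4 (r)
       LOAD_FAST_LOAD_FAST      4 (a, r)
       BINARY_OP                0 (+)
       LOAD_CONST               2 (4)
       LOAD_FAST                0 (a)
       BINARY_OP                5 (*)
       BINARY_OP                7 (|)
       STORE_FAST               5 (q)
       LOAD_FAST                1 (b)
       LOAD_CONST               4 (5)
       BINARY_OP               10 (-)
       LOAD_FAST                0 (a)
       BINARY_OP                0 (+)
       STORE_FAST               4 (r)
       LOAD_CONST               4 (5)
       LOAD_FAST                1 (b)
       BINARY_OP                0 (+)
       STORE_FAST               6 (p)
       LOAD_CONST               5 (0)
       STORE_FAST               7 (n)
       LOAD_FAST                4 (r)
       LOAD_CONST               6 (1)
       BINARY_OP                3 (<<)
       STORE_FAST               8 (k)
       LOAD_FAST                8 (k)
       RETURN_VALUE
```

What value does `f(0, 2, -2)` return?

-6

LOAD_FAST b → push 2. Stack: [2]
LOAD_CONST → push 11. Stack: [2, 11]
BINARY_OP // → 2 // 11 = 0. Stack: [0]
STORE_FAST m → m=0. Stack: []
LOAD_FAST m → push 0. Stack: [0]
LOAD_CONST → push 4. Stack: [0, 4]
BINARY_OP << → 0 << 4 = 0. Stack: [0]
STORE_FAST r → r=0. Stack: []
LOAD_FAST_LOAD_FAST r,b → push 0,2. Stack: [0, 2]
BINARY_OP % → 0 % 2 = 0. Stack: [0]
LOAD_CONST → push 88. Stack: [0, 88]
BINARY_OP + → 0 + 88 = 88. Stack: [88]
STORE_FAST r → r=88. Stack: []
LOAD_FAST_LOAD_FAST a,r → push 0,88. Stack: [0, 88]
BINARY_OP + → 0 + 88 = 88. Stack: [88]
LOAD_CONST → push 4. Stack: [88, 4]
LOAD_FAST a → push 0. Stack: [88, 4, 0]
BINARY_OP * → 4 * 0 = 0. Stack: [88, 0]
BINARY_OP | → 88 | 0 = 88. Stack: [88]
STORE_FAST q → q=88. Stack: []
LOAD_FAST b → push 2. Stack: [2]
LOAD_CONST → push 5. Stack: [2, 5]
BINARY_OP - → 2 - 5 = -3. Stack: [-3]
LOAD_FAST a → push 0. Stack: [-3, 0]
BINARY_OP + → -3 + 0 = -3. Stack: [-3]
STORE_FAST r → r=-3. Stack: []
LOAD_CONST → push 5. Stack: [5]
LOAD_FAST b → push 2. Stack: [5, 2]
BINARY_OP + → 5 + 2 = 7. Stack: [7]
STORE_FAST p → p=7. Stack: []
LOAD_CONST → push 0. Stack: [0]
STORE_FAST n → n=0. Stack: []
LOAD_FAST r → push -3. Stack: [-3]
LOAD_CONST → push 1. Stack: [-3, 1]
BINARY_OP << → -3 << 1 = -6. Stack: [-6]
STORE_FAST k → k=-6. Stack: []
LOAD_FAST k → push -6. Stack: [-6]
RETURN_VALUE → return -6.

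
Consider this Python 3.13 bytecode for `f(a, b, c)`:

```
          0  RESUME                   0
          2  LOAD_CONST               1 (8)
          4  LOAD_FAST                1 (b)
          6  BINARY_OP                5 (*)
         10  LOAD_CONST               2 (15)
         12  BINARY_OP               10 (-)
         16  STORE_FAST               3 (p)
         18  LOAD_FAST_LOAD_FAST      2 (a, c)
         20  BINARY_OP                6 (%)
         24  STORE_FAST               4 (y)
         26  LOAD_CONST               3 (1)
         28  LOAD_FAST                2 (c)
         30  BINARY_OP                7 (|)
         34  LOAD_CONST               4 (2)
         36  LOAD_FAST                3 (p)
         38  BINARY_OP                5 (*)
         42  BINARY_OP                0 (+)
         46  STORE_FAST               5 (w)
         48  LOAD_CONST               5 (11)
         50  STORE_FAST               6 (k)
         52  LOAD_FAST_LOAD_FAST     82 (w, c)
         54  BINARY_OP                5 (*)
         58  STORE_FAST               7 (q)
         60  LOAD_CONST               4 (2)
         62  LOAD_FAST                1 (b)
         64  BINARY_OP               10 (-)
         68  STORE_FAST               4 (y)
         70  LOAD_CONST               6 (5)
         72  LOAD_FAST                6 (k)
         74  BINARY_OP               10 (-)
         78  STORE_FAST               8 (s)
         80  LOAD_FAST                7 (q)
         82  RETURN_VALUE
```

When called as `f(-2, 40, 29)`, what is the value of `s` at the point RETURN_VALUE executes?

LOAD_CONST → push 8. Stack: [8]
LOAD_FAST b → push 40. Stack: [8, 40]
BINARY_OP * → 8 * 40 = 320. Stack: [320]
LOAD_CONST → push 15. Stack: [320, 15]
BINARY_OP - → 320 - 15 = 305. Stack: [305]
STORE_FAST p → p=305. Stack: []
LOAD_FAST_LOAD_FAST a,c → push -2,29. Stack: [-2, 29]
BINARY_OP % → -2 % 29 = 27. Stack: [27]
STORE_FAST y → y=27. Stack: []
LOAD_CONST → push 1. Stack: [1]
LOAD_FAST c → push 29. Stack: [1, 29]
BINARY_OP | → 1 | 29 = 29. Stack: [29]
LOAD_CONST → push 2. Stack: [29, 2]
LOAD_FAST p → push 305. Stack: [29, 2, 305]
BINARY_OP * → 2 * 305 = 610. Stack: [29, 610]
BINARY_OP + → 29 + 610 = 639. Stack: [639]
STORE_FAST w → w=639. Stack: []
LOAD_CONST → push 11. Stack: [11]
STORE_FAST k → k=11. Stack: []
LOAD_FAST_LOAD_FAST w,c → push 639,29. Stack: [639, 29]
BINARY_OP * → 639 * 29 = 18531. Stack: [18531]
STORE_FAST q → q=18531. Stack: []
LOAD_CONST → push 2. Stack: [2]
LOAD_FAST b → push 40. Stack: [2, 40]
BINARY_OP - → 2 - 40 = -38. Stack: [-38]
STORE_FAST y → y=-38. Stack: []
LOAD_CONST → push 5. Stack: [5]
LOAD_FAST k → push 11. Stack: [5, 11]
BINARY_OP - → 5 - 11 = -6. Stack: [-6]
STORE_FAST s → s=-6. Stack: []
LOAD_FAST q → push 18531. Stack: [18531]
RETURN_VALUE → return 18531.

-6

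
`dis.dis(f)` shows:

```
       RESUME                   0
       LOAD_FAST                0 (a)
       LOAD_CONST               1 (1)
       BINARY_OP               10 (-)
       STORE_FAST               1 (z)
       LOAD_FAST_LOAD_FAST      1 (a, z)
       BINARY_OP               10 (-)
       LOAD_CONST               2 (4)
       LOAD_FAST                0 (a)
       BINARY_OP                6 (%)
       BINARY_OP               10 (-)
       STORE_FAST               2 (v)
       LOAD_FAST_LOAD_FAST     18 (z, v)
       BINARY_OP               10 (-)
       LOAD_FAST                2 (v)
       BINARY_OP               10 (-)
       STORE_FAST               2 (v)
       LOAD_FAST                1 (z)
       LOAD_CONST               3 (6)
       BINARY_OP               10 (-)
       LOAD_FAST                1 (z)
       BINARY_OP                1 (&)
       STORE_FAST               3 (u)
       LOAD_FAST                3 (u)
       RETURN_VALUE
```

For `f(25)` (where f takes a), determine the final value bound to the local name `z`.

24

LOAD_FAST a → push 25. Stack: [25]
LOAD_CONST → push 1. Stack: [25, 1]
BINARY_OP - → 25 - 1 = 24. Stack: [24]
STORE_FAST z → z=24. Stack: []
LOAD_FAST_LOAD_FAST a,z → push 25,24. Stack: [25, 24]
BINARY_OP - → 25 - 24 = 1. Stack: [1]
LOAD_CONST → push 4. Stack: [1, 4]
LOAD_FAST a → push 25. Stack: [1, 4, 25]
BINARY_OP % → 4 % 25 = 4. Stack: [1, 4]
BINARY_OP - → 1 - 4 = -3. Stack: [-3]
STORE_FAST v → v=-3. Stack: []
LOAD_FAST_LOAD_FAST z,v → push 24,-3. Stack: [24, -3]
BINARY_OP - → 24 - -3 = 27. Stack: [27]
LOAD_FAST v → push -3. Stack: [27, -3]
BINARY_OP - → 27 - -3 = 30. Stack: [30]
STORE_FAST v → v=30. Stack: []
LOAD_FAST z → push 24. Stack: [24]
LOAD_CONST → push 6. Stack: [24, 6]
BINARY_OP - → 24 - 6 = 18. Stack: [18]
LOAD_FAST z → push 24. Stack: [18, 24]
BINARY_OP & → 18 & 24 = 16. Stack: [16]
STORE_FAST u → u=16. Stack: []
LOAD_FAST u → push 16. Stack: [16]
RETURN_VALUE → return 16.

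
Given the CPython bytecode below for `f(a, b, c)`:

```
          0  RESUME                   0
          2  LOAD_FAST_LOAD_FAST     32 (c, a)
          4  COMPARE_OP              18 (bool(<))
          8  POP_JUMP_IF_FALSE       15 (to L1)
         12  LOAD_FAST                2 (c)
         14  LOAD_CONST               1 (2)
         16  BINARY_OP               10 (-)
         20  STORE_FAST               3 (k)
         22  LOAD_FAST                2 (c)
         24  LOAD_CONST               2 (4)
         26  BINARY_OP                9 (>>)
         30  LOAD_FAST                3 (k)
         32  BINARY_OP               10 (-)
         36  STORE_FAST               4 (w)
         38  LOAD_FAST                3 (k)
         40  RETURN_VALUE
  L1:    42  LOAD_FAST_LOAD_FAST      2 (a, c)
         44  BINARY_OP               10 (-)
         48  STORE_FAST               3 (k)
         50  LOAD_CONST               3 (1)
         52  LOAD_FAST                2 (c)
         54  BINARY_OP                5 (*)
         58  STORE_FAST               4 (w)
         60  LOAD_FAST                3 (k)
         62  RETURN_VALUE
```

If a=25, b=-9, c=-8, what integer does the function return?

LOAD_FAST_LOAD_FAST c,a → push -8,25. Stack: [-8, 25]
COMPARE_OP bool(<) → -8 vs 25 = True. Stack: [True]
POP_JUMP_IF_FALSE → pop True; no jump. Stack: []
LOAD_FAST c → push -8. Stack: [-8]
LOAD_CONST → push 2. Stack: [-8, 2]
BINARY_OP - → -8 - 2 = -10. Stack: [-10]
STORE_FAST k → k=-10. Stack: []
LOAD_FAST c → push -8. Stack: [-8]
LOAD_CONST → push 4. Stack: [-8, 4]
BINARY_OP >> → -8 >> 4 = -1. Stack: [-1]
LOAD_FAST k → push -10. Stack: [-1, -10]
BINARY_OP - → -1 - -10 = 9. Stack: [9]
STORE_FAST w → w=9. Stack: []
LOAD_FAST k → push -10. Stack: [-10]
RETURN_VALUE → return -10.

-10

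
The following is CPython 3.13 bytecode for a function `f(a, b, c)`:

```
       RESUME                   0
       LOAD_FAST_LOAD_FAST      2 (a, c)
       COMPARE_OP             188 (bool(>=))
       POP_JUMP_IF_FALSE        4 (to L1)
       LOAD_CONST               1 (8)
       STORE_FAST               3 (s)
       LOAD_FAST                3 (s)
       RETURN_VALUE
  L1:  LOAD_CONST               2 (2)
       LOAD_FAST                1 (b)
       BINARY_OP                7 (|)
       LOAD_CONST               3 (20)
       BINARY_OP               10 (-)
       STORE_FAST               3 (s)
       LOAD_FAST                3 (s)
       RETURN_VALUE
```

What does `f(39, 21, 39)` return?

8

LOAD_FAST_LOAD_FAST a,c → push 39,39. Stack: [39, 39]
COMPARE_OP bool(>=) → 39 vs 39 = True. Stack: [True]
POP_JUMP_IF_FALSE → pop True; no jump. Stack: []
LOAD_CONST → push 8. Stack: [8]
STORE_FAST s → s=8. Stack: []
LOAD_FAST s → push 8. Stack: [8]
RETURN_VALUE → return 8.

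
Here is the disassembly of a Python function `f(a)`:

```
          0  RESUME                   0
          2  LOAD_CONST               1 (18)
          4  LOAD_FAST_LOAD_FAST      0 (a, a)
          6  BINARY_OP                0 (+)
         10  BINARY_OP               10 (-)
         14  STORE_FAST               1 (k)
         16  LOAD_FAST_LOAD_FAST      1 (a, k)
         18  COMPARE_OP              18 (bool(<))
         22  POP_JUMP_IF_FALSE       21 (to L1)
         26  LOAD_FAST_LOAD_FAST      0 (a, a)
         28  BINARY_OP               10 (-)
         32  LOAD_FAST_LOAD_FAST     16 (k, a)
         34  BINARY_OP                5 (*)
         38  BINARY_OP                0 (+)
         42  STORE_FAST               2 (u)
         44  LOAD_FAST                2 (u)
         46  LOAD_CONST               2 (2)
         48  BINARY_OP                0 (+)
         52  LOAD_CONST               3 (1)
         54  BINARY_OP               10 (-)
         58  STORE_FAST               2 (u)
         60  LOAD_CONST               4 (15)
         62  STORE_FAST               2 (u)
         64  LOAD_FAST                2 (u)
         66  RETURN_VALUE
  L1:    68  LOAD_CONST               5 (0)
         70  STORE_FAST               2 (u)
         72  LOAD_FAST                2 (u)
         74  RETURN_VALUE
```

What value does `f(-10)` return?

15

LOAD_CONST → push 18. Stack: [18]
LOAD_FAST_LOAD_FAST a,a → push -10,-10. Stack: [18, -10, -10]
BINARY_OP + → -10 + -10 = -20. Stack: [18, -20]
BINARY_OP - → 18 - -20 = 38. Stack: [38]
STORE_FAST k → k=38. Stack: []
LOAD_FAST_LOAD_FAST a,k → push -10,38. Stack: [-10, 38]
COMPARE_OP bool(<) → -10 vs 38 = True. Stack: [True]
POP_JUMP_IF_FALSE → pop True; no jump. Stack: []
LOAD_FAST_LOAD_FAST a,a → push -10,-10. Stack: [-10, -10]
BINARY_OP - → -10 - -10 = 0. Stack: [0]
LOAD_FAST_LOAD_FAST k,a → push 38,-10. Stack: [0, 38, -10]
BINARY_OP * → 38 * -10 = -380. Stack: [0, -380]
BINARY_OP + → 0 + -380 = -380. Stack: [-380]
STORE_FAST u → u=-380. Stack: []
LOAD_FAST u → push -380. Stack: [-380]
LOAD_CONST → push 2. Stack: [-380, 2]
BINARY_OP + → -380 + 2 = -378. Stack: [-378]
LOAD_CONST → push 1. Stack: [-378, 1]
BINARY_OP - → -378 - 1 = -379. Stack: [-379]
STORE_FAST u → u=-379. Stack: []
LOAD_CONST → push 15. Stack: [15]
STORE_FAST u → u=15. Stack: []
LOAD_FAST u → push 15. Stack: [15]
RETURN_VALUE → return 15.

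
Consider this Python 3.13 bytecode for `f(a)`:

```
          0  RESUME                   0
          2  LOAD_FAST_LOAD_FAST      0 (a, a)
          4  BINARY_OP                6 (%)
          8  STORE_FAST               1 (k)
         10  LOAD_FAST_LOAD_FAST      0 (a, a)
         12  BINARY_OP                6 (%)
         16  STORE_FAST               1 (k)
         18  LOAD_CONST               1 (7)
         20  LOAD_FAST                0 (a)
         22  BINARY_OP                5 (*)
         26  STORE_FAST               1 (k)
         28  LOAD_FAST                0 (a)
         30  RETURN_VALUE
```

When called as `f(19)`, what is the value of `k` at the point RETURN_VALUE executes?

LOAD_FAST_LOAD_FAST a,a → push 19,19. Stack: [19, 19]
BINARY_OP % → 19 % 19 = 0. Stack: [0]
STORE_FAST k → k=0. Stack: []
LOAD_FAST_LOAD_FAST a,a → push 19,19. Stack: [19, 19]
BINARY_OP % → 19 % 19 = 0. Stack: [0]
STORE_FAST k → k=0. Stack: []
LOAD_CONST → push 7. Stack: [7]
LOAD_FAST a → push 19. Stack: [7, 19]
BINARY_OP * → 7 * 19 = 133. Stack: [133]
STORE_FAST k → k=133. Stack: []
LOAD_FAST a → push 19. Stack: [19]
RETURN_VALUE → return 19.

133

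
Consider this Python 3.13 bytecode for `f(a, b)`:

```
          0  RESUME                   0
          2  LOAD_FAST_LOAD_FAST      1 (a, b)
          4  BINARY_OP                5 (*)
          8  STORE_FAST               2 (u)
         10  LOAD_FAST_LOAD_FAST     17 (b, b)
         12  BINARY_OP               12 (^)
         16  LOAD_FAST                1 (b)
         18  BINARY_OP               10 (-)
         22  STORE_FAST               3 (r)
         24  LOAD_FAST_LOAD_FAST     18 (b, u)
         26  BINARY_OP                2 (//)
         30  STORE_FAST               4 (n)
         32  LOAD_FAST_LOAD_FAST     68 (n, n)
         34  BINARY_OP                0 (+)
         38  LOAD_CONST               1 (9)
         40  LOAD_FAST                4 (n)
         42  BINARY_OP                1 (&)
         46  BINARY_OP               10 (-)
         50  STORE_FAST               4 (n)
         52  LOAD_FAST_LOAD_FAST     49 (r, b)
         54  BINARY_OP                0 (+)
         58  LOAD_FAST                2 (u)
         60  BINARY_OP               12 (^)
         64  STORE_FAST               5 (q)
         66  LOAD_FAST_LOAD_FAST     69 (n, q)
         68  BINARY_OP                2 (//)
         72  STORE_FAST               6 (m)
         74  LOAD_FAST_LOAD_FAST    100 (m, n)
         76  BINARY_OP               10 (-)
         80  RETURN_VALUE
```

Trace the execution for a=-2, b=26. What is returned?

11

LOAD_FAST_LOAD_FAST a,b → push -2,26. Stack: [-2, 26]
BINARY_OP * → -2 * 26 = -52. Stack: [-52]
STORE_FAST u → u=-52. Stack: []
LOAD_FAST_LOAD_FAST b,b → push 26,26. Stack: [26, 26]
BINARY_OP ^ → 26 ^ 26 = 0. Stack: [0]
LOAD_FAST b → push 26. Stack: [0, 26]
BINARY_OP - → 0 - 26 = -26. Stack: [-26]
STORE_FAST r → r=-26. Stack: []
LOAD_FAST_LOAD_FAST b,u → push 26,-52. Stack: [26, -52]
BINARY_OP // → 26 // -52 = -1. Stack: [-1]
STORE_FAST n → n=-1. Stack: []
LOAD_FAST_LOAD_FAST n,n → push -1,-1. Stack: [-1, -1]
BINARY_OP + → -1 + -1 = -2. Stack: [-2]
LOAD_CONST → push 9. Stack: [-2, 9]
LOAD_FAST n → push -1. Stack: [-2, 9, -1]
BINARY_OP & → 9 & -1 = 9. Stack: [-2, 9]
BINARY_OP - → -2 - 9 = -11. Stack: [-11]
STORE_FAST n → n=-11. Stack: []
LOAD_FAST_LOAD_FAST r,b → push -26,26. Stack: [-26, 26]
BINARY_OP + → -26 + 26 = 0. Stack: [0]
LOAD_FAST u → push -52. Stack: [0, -52]
BINARY_OP ^ → 0 ^ -52 = -52. Stack: [-52]
STORE_FAST q → q=-52. Stack: []
LOAD_FAST_LOAD_FAST n,q → push -11,-52. Stack: [-11, -52]
BINARY_OP // → -11 // -52 = 0. Stack: [0]
STORE_FAST m → m=0. Stack: []
LOAD_FAST_LOAD_FAST m,n → push 0,-11. Stack: [0, -11]
BINARY_OP - → 0 - -11 = 11. Stack: [11]
RETURN_VALUE → return 11.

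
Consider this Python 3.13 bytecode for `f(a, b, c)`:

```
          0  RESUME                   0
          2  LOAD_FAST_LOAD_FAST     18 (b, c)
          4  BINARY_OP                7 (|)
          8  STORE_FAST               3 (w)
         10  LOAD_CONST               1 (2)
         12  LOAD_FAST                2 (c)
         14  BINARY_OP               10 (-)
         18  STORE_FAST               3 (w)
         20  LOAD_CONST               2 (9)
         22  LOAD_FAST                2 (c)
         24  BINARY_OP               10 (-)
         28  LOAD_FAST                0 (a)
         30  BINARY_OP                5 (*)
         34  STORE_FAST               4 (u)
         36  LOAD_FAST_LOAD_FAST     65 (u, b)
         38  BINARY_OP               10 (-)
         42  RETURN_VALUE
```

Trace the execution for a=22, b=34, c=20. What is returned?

LOAD_FAST_LOAD_FAST b,c → push 34,20. Stack: [34, 20]
BINARY_OP | → 34 | 20 = 54. Stack: [54]
STORE_FAST w → w=54. Stack: []
LOAD_CONST → push 2. Stack: [2]
LOAD_FAST c → push 20. Stack: [2, 20]
BINARY_OP - → 2 - 20 = -18. Stack: [-18]
STORE_FAST w → w=-18. Stack: []
LOAD_CONST → push 9. Stack: [9]
LOAD_FAST c → push 20. Stack: [9, 20]
BINARY_OP - → 9 - 20 = -11. Stack: [-11]
LOAD_FAST a → push 22. Stack: [-11, 22]
BINARY_OP * → -11 * 22 = -242. Stack: [-242]
STORE_FAST u → u=-242. Stack: []
LOAD_FAST_LOAD_FAST u,b → push -242,34. Stack: [-242, 34]
BINARY_OP - → -242 - 34 = -276. Stack: [-276]
RETURN_VALUE → return -276.

-276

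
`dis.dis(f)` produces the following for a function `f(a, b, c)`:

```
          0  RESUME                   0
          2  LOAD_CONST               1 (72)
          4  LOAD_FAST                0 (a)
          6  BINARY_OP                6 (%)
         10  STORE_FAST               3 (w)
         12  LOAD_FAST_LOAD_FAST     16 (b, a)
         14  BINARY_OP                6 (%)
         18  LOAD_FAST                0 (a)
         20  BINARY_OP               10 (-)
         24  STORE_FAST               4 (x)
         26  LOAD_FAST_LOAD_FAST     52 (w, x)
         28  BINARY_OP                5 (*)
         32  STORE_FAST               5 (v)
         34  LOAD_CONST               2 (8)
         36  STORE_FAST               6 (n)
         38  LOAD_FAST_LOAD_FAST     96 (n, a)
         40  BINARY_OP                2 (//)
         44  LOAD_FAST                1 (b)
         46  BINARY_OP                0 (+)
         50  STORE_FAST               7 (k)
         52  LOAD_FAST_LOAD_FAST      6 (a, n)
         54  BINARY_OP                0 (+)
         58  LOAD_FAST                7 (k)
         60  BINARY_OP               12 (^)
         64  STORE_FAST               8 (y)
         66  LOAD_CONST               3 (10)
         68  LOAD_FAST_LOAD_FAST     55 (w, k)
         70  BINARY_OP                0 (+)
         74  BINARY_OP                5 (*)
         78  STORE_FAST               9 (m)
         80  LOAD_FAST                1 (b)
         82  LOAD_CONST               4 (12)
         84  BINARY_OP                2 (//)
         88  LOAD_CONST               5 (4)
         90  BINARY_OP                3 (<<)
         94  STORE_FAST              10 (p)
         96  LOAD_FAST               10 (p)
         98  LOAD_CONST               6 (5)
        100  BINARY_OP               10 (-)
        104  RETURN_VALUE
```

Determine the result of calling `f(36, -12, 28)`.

LOAD_CONST → push 72. Stack: [72]
LOAD_FAST a → push 36. Stack: [72, 36]
BINARY_OP % → 72 % 36 = 0. Stack: [0]
STORE_FAST w → w=0. Stack: []
LOAD_FAST_LOAD_FAST b,a → push -12,36. Stack: [-12, 36]
BINARY_OP % → -12 % 36 = 24. Stack: [24]
LOAD_FAST a → push 36. Stack: [24, 36]
BINARY_OP - → 24 - 36 = -12. Stack: [-12]
STORE_FAST x → x=-12. Stack: []
LOAD_FAST_LOAD_FAST w,x → push 0,-12. Stack: [0, -12]
BINARY_OP * → 0 * -12 = 0. Stack: [0]
STORE_FAST v → v=0. Stack: []
LOAD_CONST → push 8. Stack: [8]
STORE_FAST n → n=8. Stack: []
LOAD_FAST_LOAD_FAST n,a → push 8,36. Stack: [8, 36]
BINARY_OP // → 8 // 36 = 0. Stack: [0]
LOAD_FAST b → push -12. Stack: [0, -12]
BINARY_OP + → 0 + -12 = -12. Stack: [-12]
STORE_FAST k → k=-12. Stack: []
LOAD_FAST_LOAD_FAST a,n → push 36,8. Stack: [36, 8]
BINARY_OP + → 36 + 8 = 44. Stack: [44]
LOAD_FAST k → push -12. Stack: [44, -12]
BINARY_OP ^ → 44 ^ -12 = -40. Stack: [-40]
STORE_FAST y → y=-40. Stack: []
LOAD_CONST → push 10. Stack: [10]
LOAD_FAST_LOAD_FAST w,k → push 0,-12. Stack: [10, 0, -12]
BINARY_OP + → 0 + -12 = -12. Stack: [10, -12]
BINARY_OP * → 10 * -12 = -120. Stack: [-120]
STORE_FAST m → m=-120. Stack: []
LOAD_FAST b → push -12. Stack: [-12]
LOAD_CONST → push 12. Stack: [-12, 12]
BINARY_OP // → -12 // 12 = -1. Stack: [-1]
LOAD_CONST → push 4. Stack: [-1, 4]
BINARY_OP << → -1 << 4 = -16. Stack: [-16]
STORE_FAST p → p=-16. Stack: []
LOAD_FAST p → push -16. Stack: [-16]
LOAD_CONST → push 5. Stack: [-16, 5]
BINARY_OP - → -16 - 5 = -21. Stack: [-21]
RETURN_VALUE → return -21.

-21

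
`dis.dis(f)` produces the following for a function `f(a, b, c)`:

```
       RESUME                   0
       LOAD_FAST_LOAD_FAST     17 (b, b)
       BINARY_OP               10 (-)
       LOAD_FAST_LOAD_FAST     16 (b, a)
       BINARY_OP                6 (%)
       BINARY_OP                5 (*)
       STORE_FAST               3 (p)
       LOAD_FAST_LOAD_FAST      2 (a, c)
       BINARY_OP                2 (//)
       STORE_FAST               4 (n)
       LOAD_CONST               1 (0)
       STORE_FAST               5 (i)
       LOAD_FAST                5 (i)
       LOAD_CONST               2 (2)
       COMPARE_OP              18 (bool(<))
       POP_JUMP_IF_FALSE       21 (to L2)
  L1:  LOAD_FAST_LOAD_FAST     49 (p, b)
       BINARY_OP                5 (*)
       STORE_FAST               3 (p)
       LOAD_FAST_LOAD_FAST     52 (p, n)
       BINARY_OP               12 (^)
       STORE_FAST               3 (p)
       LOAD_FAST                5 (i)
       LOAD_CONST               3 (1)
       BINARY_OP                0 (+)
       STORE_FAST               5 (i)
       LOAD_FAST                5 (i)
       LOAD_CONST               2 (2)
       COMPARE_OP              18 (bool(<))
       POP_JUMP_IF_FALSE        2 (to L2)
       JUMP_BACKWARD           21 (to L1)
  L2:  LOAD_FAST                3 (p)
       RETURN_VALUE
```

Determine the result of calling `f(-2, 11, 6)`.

10

LOAD_FAST_LOAD_FAST b,b → push 11,11. Stack: [11, 11]
BINARY_OP - → 11 - 11 = 0. Stack: [0]
LOAD_FAST_LOAD_FAST b,a → push 11,-2. Stack: [0, 11, -2]
BINARY_OP % → 11 % -2 = -1. Stack: [0, -1]
BINARY_OP * → 0 * -1 = 0. Stack: [0]
STORE_FAST p → p=0. Stack: []
LOAD_FAST_LOAD_FAST a,c → push -2,6. Stack: [-2, 6]
BINARY_OP // → -2 // 6 = -1. Stack: [-1]
STORE_FAST n → n=-1. Stack: []
LOAD_CONST → push 0. Stack: [0]
STORE_FAST i → i=0. Stack: []
LOAD_FAST i → push 0. Stack: [0]
LOAD_CONST → push 2. Stack: [0, 2]
COMPARE_OP bool(<) → 0 vs 2 = True. Stack: [True]
POP_JUMP_IF_FALSE → pop True; no jump. Stack: []
LOAD_FAST_LOAD_FAST p,b → push 0,11. Stack: [0, 11]
BINARY_OP * → 0 * 11 = 0. Stack: [0]
STORE_FAST p → p=0. Stack: []
LOAD_FAST_LOAD_FAST p,n → push 0,-1. Stack: [0, -1]
BINARY_OP ^ → 0 ^ -1 = -1. Stack: [-1]
STORE_FAST p → p=-1. Stack: []
LOAD_FAST i → push 0. Stack: [0]
LOAD_CONST → push 1. Stack: [0, 1]
BINARY_OP + → 0 + 1 = 1. Stack: [1]
STORE_FAST i → i=1. Stack: []
LOAD_FAST i → push 1. Stack: [1]
LOAD_CONST → push 2. Stack: [1, 2]
COMPARE_OP bool(<) → 1 vs 2 = True. Stack: [True]
POP_JUMP_IF_FALSE → pop True; no jump. Stack: []
LOAD_FAST_LOAD_FAST p,b → push -1,11. Stack: [-1, 11]
BINARY_OP * → -1 * 11 = -11. Stack: [-11]
STORE_FAST p → p=-11. Stack: []
LOAD_FAST_LOAD_FAST p,n → push -11,-1. Stack: [-11, -1]
BINARY_OP ^ → -11 ^ -1 = 10. Stack: [10]
STORE_FAST p → p=10. Stack: []
LOAD_FAST i → push 1. Stack: [1]
LOAD_CONST → push 1. Stack: [1, 1]
BINARY_OP + → 1 + 1 = 2. Stack: [2]
STORE_FAST i → i=2. Stack: []
LOAD_FAST i → push 2. Stack: [2]
LOAD_CONST → push 2. Stack: [2, 2]
COMPARE_OP bool(<) → 2 vs 2 = False. Stack: [False]
POP_JUMP_IF_FALSE → pop False; jump. Stack: []
LOAD_FAST p → push 10. Stack: [10]
RETURN_VALUE → return 10.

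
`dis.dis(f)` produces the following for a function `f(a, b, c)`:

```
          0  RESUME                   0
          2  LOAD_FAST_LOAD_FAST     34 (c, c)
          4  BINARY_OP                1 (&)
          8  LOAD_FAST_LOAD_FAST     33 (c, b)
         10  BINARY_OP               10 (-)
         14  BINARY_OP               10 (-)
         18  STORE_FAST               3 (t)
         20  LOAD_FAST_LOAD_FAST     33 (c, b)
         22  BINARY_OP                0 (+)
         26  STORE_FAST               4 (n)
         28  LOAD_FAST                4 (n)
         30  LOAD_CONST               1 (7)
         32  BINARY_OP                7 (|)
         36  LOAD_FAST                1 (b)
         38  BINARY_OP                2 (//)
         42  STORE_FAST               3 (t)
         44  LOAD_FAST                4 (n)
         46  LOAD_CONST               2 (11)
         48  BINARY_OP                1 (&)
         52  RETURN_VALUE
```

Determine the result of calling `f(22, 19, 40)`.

LOAD_FAST_LOAD_FAST c,c → push 40,40. Stack: [40, 40]
BINARY_OP & → 40 & 40 = 40. Stack: [40]
LOAD_FAST_LOAD_FAST c,b → push 40,19. Stack: [40, 40, 19]
BINARY_OP - → 40 - 19 = 21. Stack: [40, 21]
BINARY_OP - → 40 - 21 = 19. Stack: [19]
STORE_FAST t → t=19. Stack: []
LOAD_FAST_LOAD_FAST c,b → push 40,19. Stack: [40, 19]
BINARY_OP + → 40 + 19 = 59. Stack: [59]
STORE_FAST n → n=59. Stack: []
LOAD_FAST n → push 59. Stack: [59]
LOAD_CONST → push 7. Stack: [59, 7]
BINARY_OP | → 59 | 7 = 63. Stack: [63]
LOAD_FAST b → push 19. Stack: [63, 19]
BINARY_OP // → 63 // 19 = 3. Stack: [3]
STORE_FAST t → t=3. Stack: []
LOAD_FAST n → push 59. Stack: [59]
LOAD_CONST → push 11. Stack: [59, 11]
BINARY_OP & → 59 & 11 = 11. Stack: [11]
RETURN_VALUE → return 11.

11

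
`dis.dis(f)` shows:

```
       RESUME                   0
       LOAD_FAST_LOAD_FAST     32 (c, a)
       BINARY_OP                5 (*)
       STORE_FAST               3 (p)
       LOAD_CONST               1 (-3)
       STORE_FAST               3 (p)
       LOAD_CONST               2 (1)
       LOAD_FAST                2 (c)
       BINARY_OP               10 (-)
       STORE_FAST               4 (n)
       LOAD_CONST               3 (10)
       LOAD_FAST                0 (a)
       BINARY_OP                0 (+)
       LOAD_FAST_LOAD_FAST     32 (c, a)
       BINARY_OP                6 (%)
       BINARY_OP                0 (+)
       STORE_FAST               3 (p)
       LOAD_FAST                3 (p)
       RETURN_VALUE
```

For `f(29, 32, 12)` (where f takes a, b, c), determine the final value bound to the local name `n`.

LOAD_FAST_LOAD_FAST c,a → push 12,29. Stack: [12, 29]
BINARY_OP * → 12 * 29 = 348. Stack: [348]
STORE_FAST p → p=348. Stack: []
LOAD_CONST → push -3. Stack: [-3]
STORE_FAST p → p=-3. Stack: []
LOAD_CONST → push 1. Stack: [1]
LOAD_FAST c → push 12. Stack: [1, 12]
BINARY_OP - → 1 - 12 = -11. Stack: [-11]
STORE_FAST n → n=-11. Stack: []
LOAD_CONST → push 10. Stack: [10]
LOAD_FAST a → push 29. Stack: [10, 29]
BINARY_OP + → 10 + 29 = 39. Stack: [39]
LOAD_FAST_LOAD_FAST c,a → push 12,29. Stack: [39, 12, 29]
BINARY_OP % → 12 % 29 = 12. Stack: [39, 12]
BINARY_OP + → 39 + 12 = 51. Stack: [51]
STORE_FAST p → p=51. Stack: []
LOAD_FAST p → push 51. Stack: [51]
RETURN_VALUE → return 51.

-11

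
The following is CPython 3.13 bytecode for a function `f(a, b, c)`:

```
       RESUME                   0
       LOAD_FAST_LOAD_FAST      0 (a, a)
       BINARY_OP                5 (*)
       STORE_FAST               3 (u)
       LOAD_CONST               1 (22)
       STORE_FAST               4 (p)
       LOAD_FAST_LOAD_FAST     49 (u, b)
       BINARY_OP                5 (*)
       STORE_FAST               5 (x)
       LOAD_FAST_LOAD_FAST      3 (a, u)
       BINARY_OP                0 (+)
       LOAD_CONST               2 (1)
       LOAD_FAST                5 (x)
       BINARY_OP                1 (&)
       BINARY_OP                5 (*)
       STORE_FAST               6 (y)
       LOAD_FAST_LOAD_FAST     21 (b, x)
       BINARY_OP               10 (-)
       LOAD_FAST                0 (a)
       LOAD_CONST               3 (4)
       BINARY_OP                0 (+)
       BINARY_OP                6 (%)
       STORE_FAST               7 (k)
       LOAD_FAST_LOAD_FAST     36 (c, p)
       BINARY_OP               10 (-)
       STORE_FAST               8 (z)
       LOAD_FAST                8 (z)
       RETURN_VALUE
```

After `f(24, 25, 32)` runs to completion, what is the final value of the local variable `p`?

LOAD_FAST_LOAD_FAST a,a → push 24,24. Stack: [24, 24]
BINARY_OP * → 24 * 24 = 576. Stack: [576]
STORE_FAST u → u=576. Stack: []
LOAD_CONST → push 22. Stack: [22]
STORE_FAST p → p=22. Stack: []
LOAD_FAST_LOAD_FAST u,b → push 576,25. Stack: [576, 25]
BINARY_OP * → 576 * 25 = 14400. Stack: [14400]
STORE_FAST x → x=14400. Stack: []
LOAD_FAST_LOAD_FAST a,u → push 24,576. Stack: [24, 576]
BINARY_OP + → 24 + 576 = 600. Stack: [600]
LOAD_CONST → push 1. Stack: [600, 1]
LOAD_FAST x → push 14400. Stack: [600, 1, 14400]
BINARY_OP & → 1 & 14400 = 0. Stack: [600, 0]
BINARY_OP * → 600 * 0 = 0. Stack: [0]
STORE_FAST y → y=0. Stack: []
LOAD_FAST_LOAD_FAST b,x → push 25,14400. Stack: [25, 14400]
BINARY_OP - → 25 - 14400 = -14375. Stack: [-14375]
LOAD_FAST a → push 24. Stack: [-14375, 24]
LOAD_CONST → push 4. Stack: [-14375, 24, 4]
BINARY_OP + → 24 + 4 = 28. Stack: [-14375, 28]
BINARY_OP % → -14375 % 28 = 17. Stack: [17]
STORE_FAST k → k=17. Stack: []
LOAD_FAST_LOAD_FAST c,p → push 32,22. Stack: [32, 22]
BINARY_OP - → 32 - 22 = 10. Stack: [10]
STORE_FAST z → z=10. Stack: []
LOAD_FAST z → push 10. Stack: [10]
RETURN_VALUE → return 10.

22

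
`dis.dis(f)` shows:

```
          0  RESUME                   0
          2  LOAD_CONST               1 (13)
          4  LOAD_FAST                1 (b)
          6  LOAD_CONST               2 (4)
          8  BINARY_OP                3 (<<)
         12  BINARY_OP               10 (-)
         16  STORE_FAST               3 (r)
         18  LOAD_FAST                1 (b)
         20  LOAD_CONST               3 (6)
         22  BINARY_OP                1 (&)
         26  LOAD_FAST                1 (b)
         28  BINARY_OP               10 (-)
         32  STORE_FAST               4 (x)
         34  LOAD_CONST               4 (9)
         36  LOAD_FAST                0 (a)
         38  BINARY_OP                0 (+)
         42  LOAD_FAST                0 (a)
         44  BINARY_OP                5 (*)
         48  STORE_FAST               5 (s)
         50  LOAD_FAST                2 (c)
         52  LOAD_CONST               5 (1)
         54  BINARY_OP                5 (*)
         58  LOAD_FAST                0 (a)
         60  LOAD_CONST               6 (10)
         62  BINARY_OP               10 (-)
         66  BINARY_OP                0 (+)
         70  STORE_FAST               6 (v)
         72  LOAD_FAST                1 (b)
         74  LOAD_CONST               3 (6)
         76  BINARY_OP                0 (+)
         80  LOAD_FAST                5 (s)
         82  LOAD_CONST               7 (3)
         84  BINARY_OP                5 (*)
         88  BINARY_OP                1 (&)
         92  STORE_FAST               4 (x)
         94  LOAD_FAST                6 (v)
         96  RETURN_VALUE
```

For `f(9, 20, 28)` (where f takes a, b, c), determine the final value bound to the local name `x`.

LOAD_CONST → push 13. Stack: [13]
LOAD_FAST b → push 20. Stack: [13, 20]
LOAD_CONST → push 4. Stack: [13, 20, 4]
BINARY_OP << → 20 << 4 = 320. Stack: [13, 320]
BINARY_OP - → 13 - 320 = -307. Stack: [-307]
STORE_FAST r → r=-307. Stack: []
LOAD_FAST b → push 20. Stack: [20]
LOAD_CONST → push 6. Stack: [20, 6]
BINARY_OP & → 20 & 6 = 4. Stack: [4]
LOAD_FAST b → push 20. Stack: [4, 20]
BINARY_OP - → 4 - 20 = -16. Stack: [-16]
STORE_FAST x → x=-16. Stack: []
LOAD_CONST → push 9. Stack: [9]
LOAD_FAST a → push 9. Stack: [9, 9]
BINARY_OP + → 9 + 9 = 18. Stack: [18]
LOAD_FAST a → push 9. Stack: [18, 9]
BINARY_OP * → 18 * 9 = 162. Stack: [162]
STORE_FAST s → s=162. Stack: []
LOAD_FAST c → push 28. Stack: [28]
LOAD_CONST → push 1. Stack: [28, 1]
BINARY_OP * → 28 * 1 = 28. Stack: [28]
LOAD_FAST a → push 9. Stack: [28, 9]
LOAD_CONST → push 10. Stack: [28, 9, 10]
BINARY_OP - → 9 - 10 = -1. Stack: [28, -1]
BINARY_OP + → 28 + -1 = 27. Stack: [27]
STORE_FAST v → v=27. Stack: []
LOAD_FAST b → push 20. Stack: [20]
LOAD_CONST → push 6. Stack: [20, 6]
BINARY_OP + → 20 + 6 = 26. Stack: [26]
LOAD_FAST s → push 162. Stack: [26, 162]
LOAD_CONST → push 3. Stack: [26, 162, 3]
BINARY_OP * → 162 * 3 = 486. Stack: [26, 486]
BINARY_OP & → 26 & 486 = 2. Stack: [2]
STORE_FAST x → x=2. Stack: []
LOAD_FAST v → push 27. Stack: [27]
RETURN_VALUE → return 27.

2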